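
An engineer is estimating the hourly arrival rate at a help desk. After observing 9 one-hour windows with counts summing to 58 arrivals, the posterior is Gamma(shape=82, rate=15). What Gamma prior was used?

Gamma(shape=24, rate=6)

A Gamma(α, β) prior (rate parametrization) on a Poisson rate with n observations summing to S gives posterior Gamma(α+S, β+n).
So α = 82 − 58 = 24 and β = 15 − 9 = 6.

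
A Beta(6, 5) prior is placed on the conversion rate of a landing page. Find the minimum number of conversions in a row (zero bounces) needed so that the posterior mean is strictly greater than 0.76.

After k conversions and 0 bounces the posterior is Beta(6+k, 5), with mean (6+k)/(6+5+k).
Set (6+k)/(11+k) > 0.76 and solve: k > (0.76·11 − 6)/(1 − 0.76) = 9.833.
The smallest integer exceeding 9.833 is 10, and checking k=10: (16)/(21) = 0.7619 > 0.76.

k = 10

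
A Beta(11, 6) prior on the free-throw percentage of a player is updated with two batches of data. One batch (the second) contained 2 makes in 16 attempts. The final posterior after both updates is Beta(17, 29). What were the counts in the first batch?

Because Beta–binomial updating is additive in the counts, the combined data contributed (α_post−α_prior, β_post−β_prior) successes and failures.
Total across both batches: 17−11=6 makes, 29−6=23 misses.
Subtract the second batch: 6−2=4 makes and 23−14=9 misses.

4 makes and 9 misses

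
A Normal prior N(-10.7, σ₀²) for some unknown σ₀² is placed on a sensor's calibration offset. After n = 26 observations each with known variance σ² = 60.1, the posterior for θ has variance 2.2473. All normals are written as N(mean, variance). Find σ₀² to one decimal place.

Posterior precision equals prior precision plus data precision: 1/σ_n² = 1/σ₀² + n/σ².
So 1/σ₀² = 1/2.2473 − 26/60.1 = 0.444978 − 0.432612 = 0.012366.
Hence σ₀² = 1/0.012366 ≈ 80.9.

σ₀² = 80.9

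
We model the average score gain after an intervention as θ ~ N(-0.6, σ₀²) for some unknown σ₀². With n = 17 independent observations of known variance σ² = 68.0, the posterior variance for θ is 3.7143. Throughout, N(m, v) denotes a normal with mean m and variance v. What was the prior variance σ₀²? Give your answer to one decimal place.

σ₀² = 52.0

For the Normal–Normal model with known σ², precisions add: τ_n = τ₀ + n/σ².
So 1/σ₀² = 1/3.7143 − 17/68.0 = 0.269230 − 0.250000 = 0.019230.
Hence σ₀² = 1/0.019230 ≈ 52.0.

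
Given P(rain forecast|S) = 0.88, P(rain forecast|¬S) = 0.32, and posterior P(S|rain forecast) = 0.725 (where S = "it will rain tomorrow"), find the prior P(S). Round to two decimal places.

P(S) = 0.49

In odds form, posterior odds = prior odds × likelihood ratio, so prior odds = posterior odds ÷ LR.
Posterior odds = 0.725/(1−0.725) = 2.6364. LR = 0.88/0.32 = 2.7500.
Prior odds = 2.6364/2.7500 = 0.9587, so P(S) = 0.9587/(1+0.9587) ≈ 0.49.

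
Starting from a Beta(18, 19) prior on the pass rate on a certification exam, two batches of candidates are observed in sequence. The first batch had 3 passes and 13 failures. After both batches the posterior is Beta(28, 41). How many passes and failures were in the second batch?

Sequential conjugate updates are equivalent to a single update on the pooled data, so total successes = posterior α − prior α and total failures = posterior β − prior β.
Total across both batches: 28−18=10 passes, 41−19=22 failures.
Subtract the first batch: 10−3=7 passes and 22−13=9 failures.

7 passes and 9 failures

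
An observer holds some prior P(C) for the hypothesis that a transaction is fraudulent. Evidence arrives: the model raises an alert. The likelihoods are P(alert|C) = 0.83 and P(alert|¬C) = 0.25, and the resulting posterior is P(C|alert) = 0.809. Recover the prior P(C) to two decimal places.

P(C) = 0.56

In odds form, posterior odds = prior odds × likelihood ratio, so prior odds = posterior odds ÷ LR.
Posterior odds = 0.809/(1−0.809) = 4.2356. LR = 0.83/0.25 = 3.3200.
Prior odds = 4.2356/3.3200 = 1.2758, so P(C) = 1.2758/(1+1.2758) ≈ 0.56.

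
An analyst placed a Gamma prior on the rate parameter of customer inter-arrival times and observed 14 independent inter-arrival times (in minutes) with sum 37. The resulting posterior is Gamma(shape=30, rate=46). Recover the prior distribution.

Gamma–exponential conjugacy: posterior shape = α + n, posterior rate = β + Σtᵢ.
So α = 30 − 14 = 16 and β = 46 − 37 = 9.

Gamma(shape=16, rate=9)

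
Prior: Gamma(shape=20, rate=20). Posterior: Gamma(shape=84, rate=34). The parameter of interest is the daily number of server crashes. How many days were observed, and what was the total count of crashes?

Gamma–Poisson conjugacy: posterior shape = α + Σxᵢ, posterior rate = β + n.
Matching: Σxᵢ = 84 − 20 = 64 and n = 34 − 20 = 14.

n = 14 days with total 64 crashes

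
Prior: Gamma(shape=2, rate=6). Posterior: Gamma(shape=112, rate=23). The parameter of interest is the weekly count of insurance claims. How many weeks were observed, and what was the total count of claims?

n = 17 weeks with total 110 claims

A Gamma(α, β) prior (rate parametrization) on a Poisson rate with n observations summing to S gives posterior Gamma(α+S, β+n).
Matching: Σxᵢ = 112 − 2 = 110 and n = 23 − 6 = 17.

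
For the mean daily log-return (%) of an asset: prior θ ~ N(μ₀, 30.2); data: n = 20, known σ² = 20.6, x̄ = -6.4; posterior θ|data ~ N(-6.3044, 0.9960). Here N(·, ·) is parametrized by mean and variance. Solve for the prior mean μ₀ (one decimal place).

With known observation variance, the Normal–Normal posterior has precision τ_n = τ₀ + n/σ² and mean μ_n = (τ₀μ₀ + (n/σ²)x̄)/τ_n.
Here τ₀ = 1/30.2 = 0.033113 and τ_data = 20/20.6 = 0.970874, so τ_n = 1.003987.
Rearranging for μ₀: μ₀ = (μ_n·τ_n − τ_data·x̄)/τ₀ = (-6.3044·1.003987 − 0.970874·-6.4) / 0.033113 = -0.115942/0.033113 ≈ -3.5.

μ₀ = -3.5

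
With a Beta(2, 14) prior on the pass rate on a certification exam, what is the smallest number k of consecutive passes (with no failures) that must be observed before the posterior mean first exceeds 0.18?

k = 2

After k passes and 0 failures the posterior is Beta(2+k, 14), with mean (2+k)/(2+14+k).
Set (2+k)/(16+k) > 0.18 and solve: k > (0.18·16 − 2)/(1 − 0.18) = 1.073.
The smallest integer exceeding 1.073 is 2.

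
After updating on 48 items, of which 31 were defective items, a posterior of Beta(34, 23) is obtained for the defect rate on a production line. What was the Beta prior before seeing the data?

Beta(3, 6)

A Beta(α, β) prior with s successes and f failures in binomial data gives a Beta(α+s, β+f) posterior.
So α = 34 − 31 = 3 and β = 23 − 17 = 6.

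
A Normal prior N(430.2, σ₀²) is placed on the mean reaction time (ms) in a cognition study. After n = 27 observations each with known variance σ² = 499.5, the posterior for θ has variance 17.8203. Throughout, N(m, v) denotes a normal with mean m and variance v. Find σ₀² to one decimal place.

Posterior precision equals prior precision plus data precision: 1/σ_n² = 1/σ₀² + n/σ².
So 1/σ₀² = 1/17.8203 − 27/499.5 = 0.056116 − 0.054054 = 0.002062.
Hence σ₀² = 1/0.002062 ≈ 485.0.

σ₀² = 485.0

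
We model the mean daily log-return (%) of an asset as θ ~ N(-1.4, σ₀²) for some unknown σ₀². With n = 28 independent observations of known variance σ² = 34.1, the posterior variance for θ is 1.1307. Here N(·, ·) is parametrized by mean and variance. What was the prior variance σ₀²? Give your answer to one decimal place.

Posterior precision equals prior precision plus data precision: 1/σ_n² = 1/σ₀² + n/σ².
So 1/σ₀² = 1/1.1307 − 28/34.1 = 0.884408 − 0.821114 = 0.063294.
Hence σ₀² = 1/0.063294 ≈ 15.8.

σ₀² = 15.8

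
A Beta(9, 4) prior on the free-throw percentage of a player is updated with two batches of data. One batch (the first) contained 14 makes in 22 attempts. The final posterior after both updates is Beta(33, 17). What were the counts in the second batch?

10 makes and 5 misses

Sequential conjugate updates are equivalent to a single update on the pooled data, so total successes = posterior α − prior α and total failures = posterior β − prior β.
Total across both batches: 33−9=24 makes, 17−4=13 misses.
Subtract the first batch: 24−14=10 makes and 13−8=5 misses.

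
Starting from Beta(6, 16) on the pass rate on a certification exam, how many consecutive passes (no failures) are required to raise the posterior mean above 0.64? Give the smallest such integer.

k = 23

After k passes and 0 failures the posterior is Beta(6+k, 16), with mean (6+k)/(6+16+k).
Set (6+k)/(22+k) > 0.64 and solve: k > (0.64·22 − 6)/(1 − 0.64) = 22.444.
The smallest integer exceeding 22.444 is 23, and checking k=23: (29)/(45) = 0.6444 > 0.64.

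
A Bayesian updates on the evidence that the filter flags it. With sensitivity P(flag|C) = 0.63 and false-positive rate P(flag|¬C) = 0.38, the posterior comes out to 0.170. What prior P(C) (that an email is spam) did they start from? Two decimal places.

Bayes' rule in odds form gives O(C|E) = O(C)·[P(E|C)/P(E|¬C)], hence O(C) = O(C|E)/LR.
Posterior odds = 0.170/(1−0.170) = 0.2048. LR = 0.63/0.38 = 1.6579.
Prior odds = 0.2048/1.6579 = 0.1235, so P(C) = 0.1235/(1+0.1235) ≈ 0.11.

P(C) = 0.11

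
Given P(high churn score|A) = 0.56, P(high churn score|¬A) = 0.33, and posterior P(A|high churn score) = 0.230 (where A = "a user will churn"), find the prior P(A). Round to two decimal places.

P(A) = 0.15

Bayes' rule in odds form gives O(A|E) = O(A)·[P(E|A)/P(E|¬A)], hence O(A) = O(A|E)/LR.
Posterior odds = 0.230/(1−0.230) = 0.2987. LR = 0.56/0.33 = 1.6970.
Prior odds = 0.2987/1.6970 = 0.1760, so P(A) = 0.1760/(1+0.1760) ≈ 0.15.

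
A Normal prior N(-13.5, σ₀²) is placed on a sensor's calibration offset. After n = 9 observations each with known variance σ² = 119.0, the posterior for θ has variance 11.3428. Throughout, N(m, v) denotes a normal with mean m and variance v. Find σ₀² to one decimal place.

Posterior precision equals prior precision plus data precision: 1/σ_n² = 1/σ₀² + n/σ².
So 1/σ₀² = 1/11.3428 − 9/119.0 = 0.088162 − 0.075630 = 0.012532.
Hence σ₀² = 1/0.012532 ≈ 79.8.

σ₀² = 79.8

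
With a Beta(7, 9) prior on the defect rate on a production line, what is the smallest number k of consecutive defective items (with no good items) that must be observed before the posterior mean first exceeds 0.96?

After k defective items and 0 good items the posterior is Beta(7+k, 9), with mean (7+k)/(7+9+k).
Set (7+k)/(16+k) > 0.96 and solve: k > (0.96·16 − 7)/(1 − 0.96) = 209.000.
The smallest integer exceeding 209.000 is 210, and checking k=210: (217)/(226) = 0.9602 > 0.96.

k = 210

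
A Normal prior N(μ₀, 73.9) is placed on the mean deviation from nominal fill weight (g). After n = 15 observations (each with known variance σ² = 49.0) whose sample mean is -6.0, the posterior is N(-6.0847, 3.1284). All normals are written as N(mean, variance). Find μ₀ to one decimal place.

With known observation variance, the Normal–Normal posterior has precision τ_n = τ₀ + n/σ² and mean μ_n = (τ₀μ₀ + (n/σ²)x̄)/τ_n.
Here τ₀ = 1/73.9 = 0.013532 and τ_data = 15/49.0 = 0.306122, so τ_n = 0.319654.
Rearranging for μ₀: μ₀ = (μ_n·τ_n − τ_data·x̄)/τ₀ = (-6.0847·0.319654 − 0.306122·-6.0) / 0.013532 = -0.108267/0.013532 ≈ -8.0.

μ₀ = -8.0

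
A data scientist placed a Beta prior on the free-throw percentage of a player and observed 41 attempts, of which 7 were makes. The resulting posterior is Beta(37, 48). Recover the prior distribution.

Beta(30, 14)

A Beta(α, β) prior with s successes and f failures in binomial data gives a Beta(α+s, β+f) posterior.
Subtract the data counts: 37−7=30, 48−34=14.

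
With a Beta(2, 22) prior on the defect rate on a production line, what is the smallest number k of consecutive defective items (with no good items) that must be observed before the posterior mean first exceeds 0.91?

k = 221

After k defective items and 0 good items the posterior is Beta(2+k, 22), with mean (2+k)/(2+22+k).
Set (2+k)/(24+k) > 0.91 and solve: k > (0.91·24 − 2)/(1 − 0.91) = 220.444.
The smallest integer exceeding 220.444 is 221, and checking k=221: (223)/(245) = 0.9102 > 0.91.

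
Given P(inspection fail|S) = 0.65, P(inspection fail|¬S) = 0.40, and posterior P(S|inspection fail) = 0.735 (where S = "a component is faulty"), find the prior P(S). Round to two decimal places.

Bayes' rule in odds form gives O(S|E) = O(S)·[P(E|S)/P(E|¬S)], hence O(S) = O(S|E)/LR.
Posterior odds = 0.735/(1−0.735) = 2.7736. LR = 0.65/0.40 = 1.6250.
Prior odds = 2.7736/1.6250 = 1.7068, so P(S) = 1.7068/(1+1.7068) ≈ 0.63.

P(S) = 0.63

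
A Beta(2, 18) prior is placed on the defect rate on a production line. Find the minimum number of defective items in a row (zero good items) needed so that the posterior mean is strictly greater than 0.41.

After k defective items and 0 good items the posterior is Beta(2+k, 18), with mean (2+k)/(2+18+k).
Set (2+k)/(20+k) > 0.41 and solve: k > (0.41·20 − 2)/(1 − 0.41) = 10.508.
The smallest integer exceeding 10.508 is 11.

k = 11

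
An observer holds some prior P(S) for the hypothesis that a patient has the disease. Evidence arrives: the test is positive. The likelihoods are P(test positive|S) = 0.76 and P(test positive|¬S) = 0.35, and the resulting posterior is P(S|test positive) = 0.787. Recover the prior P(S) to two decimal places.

In odds form, posterior odds = prior odds × likelihood ratio, so prior odds = posterior odds ÷ LR.
Posterior odds = 0.787/(1−0.787) = 3.6948. LR = 0.76/0.35 = 2.1714.
Prior odds = 3.6948/2.1714 = 1.7016, so P(S) = 1.7016/(1+1.7016) ≈ 0.63.

P(S) = 0.63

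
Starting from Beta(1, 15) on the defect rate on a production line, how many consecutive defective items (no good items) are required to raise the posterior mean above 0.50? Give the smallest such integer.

k = 15

After k defective items and 0 good items the posterior is Beta(1+k, 15), with mean (1+k)/(1+15+k).
Set (1+k)/(16+k) > 0.50 and solve: k > (0.50·16 − 1)/(1 − 0.50) = 14.000.
The smallest integer exceeding 14.000 is 15.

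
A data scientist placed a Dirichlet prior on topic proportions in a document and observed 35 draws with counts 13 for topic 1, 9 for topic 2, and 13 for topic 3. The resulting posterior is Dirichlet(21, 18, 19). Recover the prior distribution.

For a Dirichlet(α) prior with multinomial counts c, the posterior is Dirichlet(α + c) componentwise.
Subtract each count from the matching posterior parameter: 21−13=8, 18−9=9, 19−13=6.

Dirichlet(8, 9, 6)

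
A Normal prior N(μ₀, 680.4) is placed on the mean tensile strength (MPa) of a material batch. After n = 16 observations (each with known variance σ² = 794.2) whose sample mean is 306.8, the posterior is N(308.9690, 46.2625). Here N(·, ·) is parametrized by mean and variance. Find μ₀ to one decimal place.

μ₀ = 338.7

The posterior mean is a precision-weighted average: μ_n = (τ₀μ₀ + τ_data·x̄)/(τ₀+τ_data), with τ₀=1/σ₀² and τ_data=n/σ².
Here τ₀ = 1/680.4 = 0.001470 and τ_data = 16/794.2 = 0.020146, so τ_n = 0.021616.
Rearranging for μ₀: μ₀ = (μ_n·τ_n − τ_data·x̄)/τ₀ = (308.9690·0.021616 − 0.020146·306.8) / 0.001470 = 0.497881/0.001470 ≈ 338.7.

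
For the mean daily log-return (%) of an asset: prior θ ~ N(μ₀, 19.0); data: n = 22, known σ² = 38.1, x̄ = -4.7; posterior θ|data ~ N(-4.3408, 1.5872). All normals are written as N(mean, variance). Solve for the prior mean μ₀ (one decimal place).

With known observation variance, the Normal–Normal posterior has precision τ_n = τ₀ + n/σ² and mean μ_n = (τ₀μ₀ + (n/σ²)x̄)/τ_n.
Here τ₀ = 1/19.0 = 0.052632 and τ_data = 22/38.1 = 0.577428, so τ_n = 0.630060.
Rearranging for μ₀: μ₀ = (μ_n·τ_n − τ_data·x̄)/τ₀ = (-4.3408·0.630060 − 0.577428·-4.7) / 0.052632 = -0.021053/0.052632 ≈ -0.4.

μ₀ = -0.4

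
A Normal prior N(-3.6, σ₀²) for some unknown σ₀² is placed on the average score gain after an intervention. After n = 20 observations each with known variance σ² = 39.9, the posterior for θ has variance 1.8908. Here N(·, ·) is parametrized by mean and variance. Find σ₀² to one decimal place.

For the Normal–Normal model with known σ², precisions add: τ_n = τ₀ + n/σ².
So 1/σ₀² = 1/1.8908 − 20/39.9 = 0.528877 − 0.501253 = 0.027624.
Hence σ₀² = 1/0.027624 ≈ 36.2.

σ₀² = 36.2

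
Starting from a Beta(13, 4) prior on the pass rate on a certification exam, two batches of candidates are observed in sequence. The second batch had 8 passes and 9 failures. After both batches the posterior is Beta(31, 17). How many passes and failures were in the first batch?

Because Beta–binomial updating is additive in the counts, the combined data contributed (α_post−α_prior, β_post−β_prior) successes and failures.
Total across both batches: 31−13=18 passes, 17−4=13 failures.
Subtract the second batch: 18−8=10 passes and 13−9=4 failures.

10 passes and 4 failures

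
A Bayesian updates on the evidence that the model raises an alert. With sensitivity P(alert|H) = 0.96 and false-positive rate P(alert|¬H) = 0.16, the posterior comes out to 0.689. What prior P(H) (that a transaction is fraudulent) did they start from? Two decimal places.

In odds form, posterior odds = prior odds × likelihood ratio, so prior odds = posterior odds ÷ LR.
Posterior odds = 0.689/(1−0.689) = 2.2154. LR = 0.96/0.16 = 6.0000.
Prior odds = 2.2154/6.0000 = 0.3692, so P(H) = 0.3692/(1+0.3692) ≈ 0.27.

P(H) = 0.27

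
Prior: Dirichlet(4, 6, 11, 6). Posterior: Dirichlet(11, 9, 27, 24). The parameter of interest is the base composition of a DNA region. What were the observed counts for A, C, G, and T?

counts (7, 3, 16, 18)

For a Dirichlet(α) prior with multinomial counts c, the posterior is Dirichlet(α + c) componentwise.
Counts are posterior − prior componentwise: 11−4=7, 9−6=3, 27−11=16, 24−6=18.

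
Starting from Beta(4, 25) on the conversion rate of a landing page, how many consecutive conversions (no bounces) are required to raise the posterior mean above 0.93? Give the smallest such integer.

k = 329

After k conversions and 0 bounces the posterior is Beta(4+k, 25), with mean (4+k)/(4+25+k).
Set (4+k)/(29+k) > 0.93 and solve: k > (0.93·29 − 4)/(1 − 0.93) = 328.143.
The smallest integer exceeding 328.143 is 329.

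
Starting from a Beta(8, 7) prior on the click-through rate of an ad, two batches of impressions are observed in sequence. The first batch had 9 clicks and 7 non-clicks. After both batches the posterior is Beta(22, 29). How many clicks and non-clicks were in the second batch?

5 clicks and 15 non-clicks

Because Beta–binomial updating is additive in the counts, the combined data contributed (α_post−α_prior, β_post−β_prior) successes and failures.
Total across both batches: 22−8=14 clicks, 29−7=22 non-clicks.
Subtract the first batch: 14−9=5 clicks and 22−7=15 non-clicks.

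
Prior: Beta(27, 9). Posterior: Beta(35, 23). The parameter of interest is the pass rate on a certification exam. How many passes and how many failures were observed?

8 passes and 14 failures

Beta is conjugate to the binomial likelihood: posterior = Beta(a+s, b+f).
So s = 35 − 27 = 8 and f = 23 − 9 = 14.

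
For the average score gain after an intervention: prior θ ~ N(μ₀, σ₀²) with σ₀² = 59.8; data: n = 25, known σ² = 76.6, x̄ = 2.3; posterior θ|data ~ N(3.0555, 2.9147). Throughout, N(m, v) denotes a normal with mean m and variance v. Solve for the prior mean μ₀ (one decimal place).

The posterior mean is a precision-weighted average: μ_n = (τ₀μ₀ + τ_data·x̄)/(τ₀+τ_data), with τ₀=1/σ₀² and τ_data=n/σ².
Here τ₀ = 1/59.8 = 0.016722 and τ_data = 25/76.6 = 0.326371, so τ_n = 0.343093.
Rearranging for μ₀: μ₀ = (μ_n·τ_n − τ_data·x̄)/τ₀ = (3.0555·0.343093 − 0.326371·2.3) / 0.016722 = 0.297667/0.016722 ≈ 17.8.

μ₀ = 17.8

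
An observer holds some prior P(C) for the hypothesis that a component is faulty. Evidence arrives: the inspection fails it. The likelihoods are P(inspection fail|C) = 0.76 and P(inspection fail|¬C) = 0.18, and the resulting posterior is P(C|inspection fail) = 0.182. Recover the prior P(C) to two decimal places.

P(C) = 0.05

In odds form, posterior odds = prior odds × likelihood ratio, so prior odds = posterior odds ÷ LR.
Posterior odds = 0.182/(1−0.182) = 0.2225. LR = 0.76/0.18 = 4.2222.
Prior odds = 0.2225/4.2222 = 0.0527, so P(C) = 0.0527/(1+0.0527) ≈ 0.05.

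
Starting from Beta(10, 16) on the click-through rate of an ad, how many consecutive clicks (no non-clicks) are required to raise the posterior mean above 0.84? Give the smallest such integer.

After k clicks and 0 non-clicks the posterior is Beta(10+k, 16), with mean (10+k)/(10+16+k).
Set (10+k)/(26+k) > 0.84 and solve: k > (0.84·26 − 10)/(1 − 0.84) = 74.000.
The smallest integer exceeding 74.000 is 75, and checking k=75: (85)/(101) = 0.8416 > 0.84.

k = 75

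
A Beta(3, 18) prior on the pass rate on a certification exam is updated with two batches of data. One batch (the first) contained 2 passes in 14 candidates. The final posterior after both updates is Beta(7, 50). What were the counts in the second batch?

2 passes and 20 failures

Sequential conjugate updates are equivalent to a single update on the pooled data, so total successes = posterior α − prior α and total failures = posterior β − prior β.
Total across both batches: 7−3=4 passes, 50−18=32 failures.
Subtract the first batch: 4−2=2 passes and 32−12=20 failures.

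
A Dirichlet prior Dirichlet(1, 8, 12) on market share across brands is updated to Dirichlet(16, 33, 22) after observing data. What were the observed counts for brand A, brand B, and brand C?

counts (15, 25, 10)

For a Dirichlet(α) prior with multinomial counts c, the posterior is Dirichlet(α + c) componentwise.
Counts are posterior − prior componentwise: 16−1=15, 33−8=25, 22−12=10.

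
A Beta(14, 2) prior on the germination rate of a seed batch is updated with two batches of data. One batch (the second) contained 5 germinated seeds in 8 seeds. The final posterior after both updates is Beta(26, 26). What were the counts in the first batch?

7 germinated seeds and 21 non-germinating seeds

Because Beta–binomial updating is additive in the counts, the combined data contributed (α_post−α_prior, β_post−β_prior) successes and failures.
Total across both batches: 26−14=12 germinated seeds, 26−2=24 non-germinating seeds.
Subtract the second batch: 12−5=7 germinated seeds and 24−3=21 non-germinating seeds.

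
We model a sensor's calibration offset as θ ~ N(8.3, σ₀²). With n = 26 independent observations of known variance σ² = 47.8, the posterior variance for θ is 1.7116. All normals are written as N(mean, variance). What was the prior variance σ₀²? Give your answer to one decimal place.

Posterior precision equals prior precision plus data precision: 1/σ_n² = 1/σ₀² + n/σ².
So 1/σ₀² = 1/1.7116 − 26/47.8 = 0.584249 − 0.543933 = 0.040316.
Hence σ₀² = 1/0.040316 ≈ 24.8.

σ₀² = 24.8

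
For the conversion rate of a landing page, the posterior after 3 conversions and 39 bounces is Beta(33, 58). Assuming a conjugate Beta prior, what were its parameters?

Under Beta–binomial conjugacy the posterior parameters are (a+s, b+f).
So a = 33 − 3 = 30 and b = 58 − 39 = 19.

Beta(30, 19)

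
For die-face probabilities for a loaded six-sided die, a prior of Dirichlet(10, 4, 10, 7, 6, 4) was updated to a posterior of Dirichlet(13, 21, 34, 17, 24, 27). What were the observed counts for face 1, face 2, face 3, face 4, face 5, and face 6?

counts (3, 17, 24, 10, 18, 23)

For a Dirichlet(α) prior with multinomial counts c, the posterior is Dirichlet(α + c) componentwise.
Counts are posterior − prior componentwise: 13−10=3, 21−4=17, 34−10=24, 17−7=10, 24−6=18, 27−4=23.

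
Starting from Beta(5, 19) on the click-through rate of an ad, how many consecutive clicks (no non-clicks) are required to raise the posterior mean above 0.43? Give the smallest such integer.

After k clicks and 0 non-clicks the posterior is Beta(5+k, 19), with mean (5+k)/(5+19+k).
Set (5+k)/(24+k) > 0.43 and solve: k > (0.43·24 − 5)/(1 − 0.43) = 9.333.
The smallest integer exceeding 9.333 is 10, and checking k=10: (15)/(34) = 0.4412 > 0.43.

k = 10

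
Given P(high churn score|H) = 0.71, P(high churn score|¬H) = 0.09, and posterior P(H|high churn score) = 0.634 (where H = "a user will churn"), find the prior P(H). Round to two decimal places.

P(H) = 0.18

In odds form, posterior odds = prior odds × likelihood ratio, so prior odds = posterior odds ÷ LR.
Posterior odds = 0.634/(1−0.634) = 1.7322. LR = 0.71/0.09 = 7.8889.
Prior odds = 1.7322/7.8889 = 0.2196, so P(H) = 0.2196/(1+0.2196) ≈ 0.18.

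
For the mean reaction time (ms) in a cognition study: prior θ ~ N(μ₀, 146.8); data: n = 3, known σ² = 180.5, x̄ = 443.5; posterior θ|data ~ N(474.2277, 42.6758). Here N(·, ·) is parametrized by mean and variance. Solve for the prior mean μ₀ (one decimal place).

With known observation variance, the Normal–Normal posterior has precision τ_n = τ₀ + n/σ² and mean μ_n = (τ₀μ₀ + (n/σ²)x̄)/τ_n.
Here τ₀ = 1/146.8 = 0.006812 and τ_data = 3/180.5 = 0.016620, so τ_n = 0.023432.
Rearranging for μ₀: μ₀ = (μ_n·τ_n − τ_data·x̄)/τ₀ = (474.2277·0.023432 − 0.016620·443.5) / 0.006812 = 3.741133/0.006812 ≈ 549.2.

μ₀ = 549.2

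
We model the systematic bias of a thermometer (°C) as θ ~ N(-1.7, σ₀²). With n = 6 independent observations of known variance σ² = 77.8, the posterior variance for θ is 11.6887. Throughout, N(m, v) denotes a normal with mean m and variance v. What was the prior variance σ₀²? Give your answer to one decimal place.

σ₀² = 118.6

For the Normal–Normal model with known σ², precisions add: τ_n = τ₀ + n/σ².
So 1/σ₀² = 1/11.6887 − 6/77.8 = 0.085553 − 0.077121 = 0.008432.
Hence σ₀² = 1/0.008432 ≈ 118.6.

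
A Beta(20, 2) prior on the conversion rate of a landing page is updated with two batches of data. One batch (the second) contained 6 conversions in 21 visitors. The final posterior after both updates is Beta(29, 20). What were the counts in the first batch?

Because Beta–binomial updating is additive in the counts, the combined data contributed (α_post−α_prior, β_post−β_prior) successes and failures.
Total across both batches: 29−20=9 conversions, 20−2=18 bounces.
Subtract the second batch: 9−6=3 conversions and 18−15=3 bounces.

3 conversions and 3 bounces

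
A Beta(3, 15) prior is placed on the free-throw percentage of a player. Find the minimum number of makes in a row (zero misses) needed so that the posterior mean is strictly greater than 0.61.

After k makes and 0 misses the posterior is Beta(3+k, 15), with mean (3+k)/(3+15+k).
Set (3+k)/(18+k) > 0.61 and solve: k > (0.61·18 − 3)/(1 − 0.61) = 20.462.
The smallest integer exceeding 20.462 is 21, and checking k=21: (24)/(39) = 0.6154 > 0.61.

k = 21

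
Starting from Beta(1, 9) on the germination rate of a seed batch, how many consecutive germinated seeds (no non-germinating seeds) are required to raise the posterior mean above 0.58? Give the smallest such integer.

k = 12

After k germinated seeds and 0 non-germinating seeds the posterior is Beta(1+k, 9), with mean (1+k)/(1+9+k).
Set (1+k)/(10+k) > 0.58 and solve: k > (0.58·10 − 1)/(1 − 0.58) = 11.429.
The smallest integer exceeding 11.429 is 12.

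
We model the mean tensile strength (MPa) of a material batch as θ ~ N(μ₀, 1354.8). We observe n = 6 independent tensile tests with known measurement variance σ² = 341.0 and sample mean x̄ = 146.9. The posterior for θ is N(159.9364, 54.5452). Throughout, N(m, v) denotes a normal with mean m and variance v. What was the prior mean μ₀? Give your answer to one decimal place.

The posterior mean is a precision-weighted average: μ_n = (τ₀μ₀ + τ_data·x̄)/(τ₀+τ_data), with τ₀=1/σ₀² and τ_data=n/σ².
Here τ₀ = 1/1354.8 = 0.000738 and τ_data = 6/341.0 = 0.017595, so τ_n = 0.018333.
Rearranging for μ₀: μ₀ = (μ_n·τ_n − τ_data·x̄)/τ₀ = (159.9364·0.018333 − 0.017595·146.9) / 0.000738 = 0.347409/0.000738 ≈ 470.7.

μ₀ = 470.7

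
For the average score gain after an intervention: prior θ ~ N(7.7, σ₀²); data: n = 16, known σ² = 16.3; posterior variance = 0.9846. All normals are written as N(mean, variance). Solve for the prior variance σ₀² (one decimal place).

σ₀² = 29.4

Posterior precision equals prior precision plus data precision: 1/σ_n² = 1/σ₀² + n/σ².
So 1/σ₀² = 1/0.9846 − 16/16.3 = 1.015641 − 0.981595 = 0.034046.
Hence σ₀² = 1/0.034046 ≈ 29.4.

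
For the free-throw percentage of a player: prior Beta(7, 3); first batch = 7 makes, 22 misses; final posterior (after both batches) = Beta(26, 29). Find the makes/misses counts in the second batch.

Because Beta–binomial updating is additive in the counts, the combined data contributed (α_post−α_prior, β_post−β_prior) successes and failures.
Total across both batches: 26−7=19 makes, 29−3=26 misses.
Subtract the first batch: 19−7=12 makes and 26−22=4 misses.

12 makes and 4 misses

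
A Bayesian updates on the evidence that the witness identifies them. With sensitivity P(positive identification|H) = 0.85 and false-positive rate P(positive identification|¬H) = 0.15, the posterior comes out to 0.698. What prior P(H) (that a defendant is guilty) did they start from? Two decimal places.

Bayes' rule in odds form gives O(H|E) = O(H)·[P(E|H)/P(E|¬H)], hence O(H) = O(H|E)/LR.
Posterior odds = 0.698/(1−0.698) = 2.3113. LR = 0.85/0.15 = 5.6667.
Prior odds = 2.3113/5.6667 = 0.4079, so P(H) = 0.4079/(1+0.4079) ≈ 0.29.

P(H) = 0.29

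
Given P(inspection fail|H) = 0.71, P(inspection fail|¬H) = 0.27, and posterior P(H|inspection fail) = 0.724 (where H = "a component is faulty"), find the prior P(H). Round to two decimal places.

In odds form, posterior odds = prior odds × likelihood ratio, so prior odds = posterior odds ÷ LR.
Posterior odds = 0.724/(1−0.724) = 2.6232. LR = 0.71/0.27 = 2.6296.
Prior odds = 2.6232/2.6296 = 0.9976, so P(H) = 0.9976/(1+0.9976) ≈ 0.50.

P(H) = 0.50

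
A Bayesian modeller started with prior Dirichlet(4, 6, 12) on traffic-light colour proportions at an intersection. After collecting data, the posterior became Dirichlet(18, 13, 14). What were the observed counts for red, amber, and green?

For a Dirichlet(α) prior with multinomial counts c, the posterior is Dirichlet(α + c) componentwise.
Counts are posterior − prior componentwise: 18−4=14, 13−6=7, 14−12=2.

counts (14, 7, 2)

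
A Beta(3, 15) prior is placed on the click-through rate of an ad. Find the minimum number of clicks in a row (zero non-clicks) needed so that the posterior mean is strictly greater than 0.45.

k = 10

After k clicks and 0 non-clicks the posterior is Beta(3+k, 15), with mean (3+k)/(3+15+k).
Set (3+k)/(18+k) > 0.45 and solve: k > (0.45·18 − 3)/(1 − 0.45) = 9.273.
The smallest integer exceeding 9.273 is 10, and checking k=10: (13)/(28) = 0.4643 > 0.45.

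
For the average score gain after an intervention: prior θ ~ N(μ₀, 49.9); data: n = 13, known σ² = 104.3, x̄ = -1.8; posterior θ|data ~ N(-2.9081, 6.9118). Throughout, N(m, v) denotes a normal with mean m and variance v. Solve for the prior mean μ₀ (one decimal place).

μ₀ = -9.8

With known observation variance, the Normal–Normal posterior has precision τ_n = τ₀ + n/σ² and mean μ_n = (τ₀μ₀ + (n/σ²)x̄)/τ_n.
Here τ₀ = 1/49.9 = 0.020040 and τ_data = 13/104.3 = 0.124640, so τ_n = 0.144680.
Rearranging for μ₀: μ₀ = (μ_n·τ_n − τ_data·x̄)/τ₀ = (-2.9081·0.144680 − 0.124640·-1.8) / 0.020040 = -0.196392/0.020040 ≈ -9.8.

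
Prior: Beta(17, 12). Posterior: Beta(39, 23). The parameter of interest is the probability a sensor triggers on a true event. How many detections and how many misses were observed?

Beta is conjugate to the binomial likelihood: posterior = Beta(α+s, β+f).
So s = 39 − 17 = 22 and f = 23 − 12 = 11.

22 detections and 11 misses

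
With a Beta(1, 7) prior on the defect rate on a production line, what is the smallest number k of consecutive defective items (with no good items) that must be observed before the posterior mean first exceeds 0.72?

After k defective items and 0 good items the posterior is Beta(1+k, 7), with mean (1+k)/(1+7+k).
Set (1+k)/(8+k) > 0.72 and solve: k > (0.72·8 − 1)/(1 − 0.72) = 17.000.
The smallest integer exceeding 17.000 is 18, and checking k=18: (19)/(26) = 0.7308 > 0.72.

k = 18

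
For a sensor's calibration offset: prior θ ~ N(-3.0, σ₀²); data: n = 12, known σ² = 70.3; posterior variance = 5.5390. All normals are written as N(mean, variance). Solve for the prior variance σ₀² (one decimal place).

Posterior precision equals prior precision plus data precision: 1/σ_n² = 1/σ₀² + n/σ².
So 1/σ₀² = 1/5.5390 − 12/70.3 = 0.180538 − 0.170697 = 0.009841.
Hence σ₀² = 1/0.009841 ≈ 101.6.

σ₀² = 101.6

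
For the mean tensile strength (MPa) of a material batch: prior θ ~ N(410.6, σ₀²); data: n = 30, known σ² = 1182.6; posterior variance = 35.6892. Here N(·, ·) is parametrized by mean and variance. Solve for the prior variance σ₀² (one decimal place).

σ₀² = 377.1

Posterior precision equals prior precision plus data precision: 1/σ_n² = 1/σ₀² + n/σ².
So 1/σ₀² = 1/35.6892 − 30/1182.6 = 0.028020 − 0.025368 = 0.002652.
Hence σ₀² = 1/0.002652 ≈ 377.1.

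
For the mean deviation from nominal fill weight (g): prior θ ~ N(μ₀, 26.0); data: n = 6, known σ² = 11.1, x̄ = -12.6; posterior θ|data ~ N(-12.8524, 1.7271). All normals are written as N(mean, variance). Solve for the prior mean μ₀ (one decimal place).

The posterior mean is a precision-weighted average: μ_n = (τ₀μ₀ + τ_data·x̄)/(τ₀+τ_data), with τ₀=1/σ₀² and τ_data=n/σ².
Here τ₀ = 1/26.0 = 0.038462 and τ_data = 6/11.1 = 0.540541, so τ_n = 0.579003.
Rearranging for μ₀: μ₀ = (μ_n·τ_n − τ_data·x̄)/τ₀ = (-12.8524·0.579003 − 0.540541·-12.6) / 0.038462 = -0.630762/0.038462 ≈ -16.4.

μ₀ = -16.4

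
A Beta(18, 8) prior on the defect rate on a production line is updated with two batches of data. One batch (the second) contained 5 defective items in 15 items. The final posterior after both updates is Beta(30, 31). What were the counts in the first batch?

Because Beta–binomial updating is additive in the counts, the combined data contributed (α_post−α_prior, β_post−β_prior) successes and failures.
Total across both batches: 30−18=12 defective items, 31−8=23 good items.
Subtract the second batch: 12−5=7 defective items and 23−10=13 good items.

7 defective items and 13 good items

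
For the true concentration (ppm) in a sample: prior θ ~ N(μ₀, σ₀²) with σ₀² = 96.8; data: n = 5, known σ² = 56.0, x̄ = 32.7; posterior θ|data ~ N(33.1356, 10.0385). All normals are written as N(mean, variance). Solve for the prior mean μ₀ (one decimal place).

μ₀ = 36.9

With known observation variance, the Normal–Normal posterior has precision τ_n = τ₀ + n/σ² and mean μ_n = (τ₀μ₀ + (n/σ²)x̄)/τ_n.
Here τ₀ = 1/96.8 = 0.010331 and τ_data = 5/56.0 = 0.089286, so τ_n = 0.099617.
Rearranging for μ₀: μ₀ = (μ_n·τ_n − τ_data·x̄)/τ₀ = (33.1356·0.099617 − 0.089286·32.7) / 0.010331 = 0.381217/0.010331 ≈ 36.9.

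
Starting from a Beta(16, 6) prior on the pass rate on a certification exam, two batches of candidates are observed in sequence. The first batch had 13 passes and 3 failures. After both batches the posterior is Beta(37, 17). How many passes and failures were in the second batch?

8 passes and 8 failures

Sequential conjugate updates are equivalent to a single update on the pooled data, so total successes = posterior α − prior α and total failures = posterior β − prior β.
Total across both batches: 37−16=21 passes, 17−6=11 failures.
Subtract the first batch: 21−13=8 passes and 11−3=8 failures.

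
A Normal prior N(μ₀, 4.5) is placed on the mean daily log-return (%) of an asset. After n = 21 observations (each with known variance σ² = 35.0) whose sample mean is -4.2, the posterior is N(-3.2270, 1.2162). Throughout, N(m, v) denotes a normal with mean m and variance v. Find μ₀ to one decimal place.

With known observation variance, the Normal–Normal posterior has precision τ_n = τ₀ + n/σ² and mean μ_n = (τ₀μ₀ + (n/σ²)x̄)/τ_n.
Here τ₀ = 1/4.5 = 0.222222 and τ_data = 21/35.0 = 0.600000, so τ_n = 0.822222.
Rearranging for μ₀: μ₀ = (μ_n·τ_n − τ_data·x̄)/τ₀ = (-3.2270·0.822222 − 0.600000·-4.2) / 0.222222 = -0.133310/0.222222 ≈ -0.6.

μ₀ = -0.6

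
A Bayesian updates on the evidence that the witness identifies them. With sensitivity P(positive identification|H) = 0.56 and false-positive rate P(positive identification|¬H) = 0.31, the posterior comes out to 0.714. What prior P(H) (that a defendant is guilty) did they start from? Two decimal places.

P(H) = 0.58

In odds form, posterior odds = prior odds × likelihood ratio, so prior odds = posterior odds ÷ LR.
Posterior odds = 0.714/(1−0.714) = 2.4965. LR = 0.56/0.31 = 1.8065.
Prior odds = 2.4965/1.8065 = 1.3820, so P(H) = 1.3820/(1+1.3820) ≈ 0.58.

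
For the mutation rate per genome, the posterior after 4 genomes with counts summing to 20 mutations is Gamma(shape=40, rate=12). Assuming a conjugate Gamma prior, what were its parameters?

Gamma(shape=20, rate=8)

Gamma–Poisson conjugacy: posterior shape = α + Σxᵢ, posterior rate = β + n.
So α = 40 − 20 = 20 and β = 12 − 4 = 8.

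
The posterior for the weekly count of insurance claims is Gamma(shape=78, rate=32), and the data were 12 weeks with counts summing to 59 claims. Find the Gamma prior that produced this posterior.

Gamma(shape=19, rate=20)

A Gamma(α, β) prior (rate parametrization) on a Poisson rate with n observations summing to S gives posterior Gamma(α+S, β+n).
So α = 78 − 59 = 19 and β = 32 − 12 = 20.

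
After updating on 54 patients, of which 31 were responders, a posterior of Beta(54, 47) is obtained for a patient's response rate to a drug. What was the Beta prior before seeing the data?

Beta(23, 24)

A Beta(a, b) prior with s successes and f failures in binomial data gives a Beta(a+s, b+f) posterior.
So a = 54 − 31 = 23 and b = 47 − 23 = 24.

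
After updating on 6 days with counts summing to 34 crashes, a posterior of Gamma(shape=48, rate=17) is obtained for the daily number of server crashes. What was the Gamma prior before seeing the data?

Gamma(shape=14, rate=11)

Gamma–Poisson conjugacy: posterior shape = α + Σxᵢ, posterior rate = β + n.
So α = 48 − 34 = 14 and β = 17 − 6 = 11.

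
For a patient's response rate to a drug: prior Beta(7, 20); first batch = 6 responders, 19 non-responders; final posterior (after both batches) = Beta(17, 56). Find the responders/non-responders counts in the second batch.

Because Beta–binomial updating is additive in the counts, the combined data contributed (α_post−α_prior, β_post−β_prior) successes and failures.
Total across both batches: 17−7=10 responders, 56−20=36 non-responders.
Subtract the first batch: 10−6=4 responders and 36−19=17 non-responders.

4 responders and 17 non-responders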